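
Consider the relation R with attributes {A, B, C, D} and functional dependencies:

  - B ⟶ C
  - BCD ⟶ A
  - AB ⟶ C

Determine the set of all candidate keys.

Attributes B, D never appear on any right-hand side, so every candidate key must contain {B, D}.
{B, D}⁺ = {A, B, C, D}, which is all of the schema, so {B, D} is the only candidate key.

{B, D}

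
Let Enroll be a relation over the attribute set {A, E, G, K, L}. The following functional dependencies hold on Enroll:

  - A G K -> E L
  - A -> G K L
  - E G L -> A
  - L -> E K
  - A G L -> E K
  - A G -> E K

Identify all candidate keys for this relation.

A, GL

{A}⁺: A→GKL adds G, K, L; L→EK adds E → {A, E, G, K, L}.
{G, L}⁺: L→EK adds E, K; EGL→A adds A → {A, E, G, K, L}. Minimal: {L}⁺ = {E, K, L}; {G}⁺ = {G} — none reach the full schema.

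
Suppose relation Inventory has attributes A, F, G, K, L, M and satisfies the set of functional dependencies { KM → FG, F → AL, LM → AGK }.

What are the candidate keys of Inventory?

Attribute M never appears on the right-hand side of any dependency, so M must belong to every candidate key.
{M}⁺ = {M}, which is not all of the schema, so we must add further attributes.
{F, M}⁺: F→AL adds A, L; LM→AGK adds G, K → {A, F, G, K, L, M}.
{K, M}⁺: KM→FG adds F, G; F→AL adds A, L → {A, F, G, K, L, M}.
{L, M}⁺: LM→AGK adds A, G, K; KM→FG adds F → {A, F, G, K, L, M}.

{F, M}, {K, M}, {L, M}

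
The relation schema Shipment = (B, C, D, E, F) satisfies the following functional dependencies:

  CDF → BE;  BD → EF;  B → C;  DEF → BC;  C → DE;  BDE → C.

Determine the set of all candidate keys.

{B}⁺: B→C adds C; C→DE adds D, E; BD→EF adds F → {B, C, D, E, F}.
{C, F}⁺: C→DE adds D, E; CDF→BE adds B → {B, C, D, E, F}. Minimal: {F}⁺ = {F}; {C}⁺ = {C, D, E} — none reach the full schema.
{D, E, F}⁺: DEF→BC adds B, C → {B, C, D, E, F}. Minimal: {E, F}⁺ = {E, F}; {D, F}⁺ = {D, F}; {D, E}⁺ = {D, E} — none reach the full schema.

{B}; {C, F}; {D, E, F}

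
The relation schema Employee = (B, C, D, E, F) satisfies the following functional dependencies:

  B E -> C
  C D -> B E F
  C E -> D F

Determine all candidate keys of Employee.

{B, E}⁺: BE→C adds C; CE→DF adds D, F → {B, C, D, E, F}.
{C, D}⁺: CD→BEF adds B, E, F → {B, C, D, E, F}.
{C, E}⁺: CE→DF adds D, F; CD→BEF adds B → {B, C, D, E, F}.
Any other superkey contains one of these as a subset, so there are no further candidate keys.

{B, E}, {C, D}, {C, E}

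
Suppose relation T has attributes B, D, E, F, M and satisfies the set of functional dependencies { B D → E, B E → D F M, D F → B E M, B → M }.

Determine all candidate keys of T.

(B, D); (B, E); (D, F)

{B, D}⁺: BD→E adds E; BE→DFM adds F, M → {B, D, E, F, M}. Minimal: {D}⁺ = {D}; {B}⁺ = {B, M} — none reach the full schema.
{B, E}⁺: BE→DFM adds D, F, M → {B, D, E, F, M}. Minimal: {E}⁺ = {E}; {B}⁺ = {B, M} — none reach the full schema.
{D, F}⁺: DF→BEM adds B, E, M → {B, D, E, F, M}. Minimal: {F}⁺ = {F}; {D}⁺ = {D} — none reach the full schema.
Any other superkey contains one of these as a subset, so there are no further candidate keys.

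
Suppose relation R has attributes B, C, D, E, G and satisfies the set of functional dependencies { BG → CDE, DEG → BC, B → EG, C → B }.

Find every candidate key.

{B}⁺: B→EG adds E, G; BG→CDE adds C, D → {B, C, D, E, G}.
{C}⁺: C→B adds B; B→EG adds E, G; BG→CDE adds D → {B, C, D, E, G}.
{D, E, G}⁺: DEG→BC adds B, C → {B, C, D, E, G}. Minimal: {E, G}⁺ = {E, G}; {D, G}⁺ = {D, G}; {D, E}⁺ = {D, E} — none reach the full schema.

{B}, {C}, {D, E, G}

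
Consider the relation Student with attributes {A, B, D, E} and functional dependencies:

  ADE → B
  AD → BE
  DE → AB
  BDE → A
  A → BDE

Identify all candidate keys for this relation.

{A}⁺: A→BDE adds B, D, E → {A, B, D, E}.
{D, E}⁺: DE→AB adds A, B → {A, B, D, E}. Minimal: {E}⁺ = {E}; {D}⁺ = {D} — none reach the full schema.

A, DE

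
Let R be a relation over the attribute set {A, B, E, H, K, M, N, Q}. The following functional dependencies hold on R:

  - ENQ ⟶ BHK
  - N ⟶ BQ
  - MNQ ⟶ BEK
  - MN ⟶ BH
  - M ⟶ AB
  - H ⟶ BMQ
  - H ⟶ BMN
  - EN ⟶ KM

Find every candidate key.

{H}⁺: H→BMQ adds B, M, Q; H→BMN adds N; MNQ→BEK adds E, K; M→AB adds A → {A, B, E, H, K, M, N, Q}.
{E, N}⁺: N→BQ adds B, Q; EN→KM adds K, M; ENQ→BHK adds H; M→AB adds A → {A, B, E, H, K, M, N, Q}. Minimal: {N}⁺ = {B, N, Q}; {E}⁺ = {E} — none reach the full schema.
{M, N}⁺: N→BQ adds B, Q; MNQ→BEK adds E, K; MN→BH adds H; M→AB adds A → {A, B, E, H, K, M, N, Q}. Minimal: {N}⁺ = {B, N, Q}; {M}⁺ = {A, B, M} — none reach the full schema.
Any other superkey contains one of these as a subset, so there are no further candidate keys.

{H}; {E, N}; {M, N}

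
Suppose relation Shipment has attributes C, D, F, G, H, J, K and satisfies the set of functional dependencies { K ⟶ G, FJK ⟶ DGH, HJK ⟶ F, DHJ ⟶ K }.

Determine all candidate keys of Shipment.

{C, D, H, J}, {C, F, J, K}, {C, H, J, K}

Attributes C, J never appear on any right-hand side, so every candidate key must contain {C, J}.
{C, J}⁺ = {C, J}, which is not all of the schema, so we must add further attributes.
{C, D, H, J}⁺: DHJ→K adds K; K→G adds G; HJK→F adds F → {C, D, F, G, H, J, K}.
{C, F, J, K}⁺: K→G adds G; FJK→DGH adds D, H → {C, D, F, G, H, J, K}.
{C, H, J, K}⁺: K→G adds G; HJK→F adds F; FJK→DGH adds D → {C, D, F, G, H, J, K}.
Any other superkey contains one of these as a subset, so there are no further candidate keys.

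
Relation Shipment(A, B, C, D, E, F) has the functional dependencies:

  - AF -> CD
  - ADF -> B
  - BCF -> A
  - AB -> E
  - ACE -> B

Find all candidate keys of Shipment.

Attribute F never appears on the right-hand side of any dependency, so F must belong to every candidate key.
{F}⁺ = {F}, which is not all of the schema, so we must add further attributes.
{A, F}⁺: AF→CD adds C, D; ADF→B adds B; AB→E adds E → {A, B, C, D, E, F}. Minimal: {F}⁺ = {F}; {A}⁺ = {A} — none reach the full schema.
{B, C, F}⁺: BCF→A adds A; AB→E adds E; AF→CD adds D → {A, B, C, D, E, F}. Minimal: {C, F}⁺ = {C, F}; {B, F}⁺ = {B, F}; {B, C}⁺ = {B, C} — none reach the full schema.

(A, F); (B, C, F)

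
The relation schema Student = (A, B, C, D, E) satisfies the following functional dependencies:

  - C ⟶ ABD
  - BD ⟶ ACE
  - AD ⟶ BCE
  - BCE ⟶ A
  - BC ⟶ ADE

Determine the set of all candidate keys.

{C}⁺: C→ABD adds A, B, D; BD→ACE adds E → {A, B, C, D, E}.
{A, D}⁺: AD→BCE adds B, C, E → {A, B, C, D, E}.
{B, D}⁺: BD→ACE adds A, C, E → {A, B, C, D, E}.
Any other superkey contains one of these as a subset, so there are no further candidate keys.

C, AD, BD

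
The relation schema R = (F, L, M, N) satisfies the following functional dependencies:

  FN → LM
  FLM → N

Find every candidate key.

{F, N}; {F, L, M}

{F, N}⁺: FN→LM adds L, M → {F, L, M, N}.
{F, L, M}⁺: FLM→N adds N → {F, L, M, N}.
Any other superkey contains one of these as a subset, so there are no further candidate keys.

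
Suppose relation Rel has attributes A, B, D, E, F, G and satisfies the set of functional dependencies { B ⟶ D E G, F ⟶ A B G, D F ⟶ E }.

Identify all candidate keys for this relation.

Attribute F never appears on the right-hand side of any dependency, so F must belong to every candidate key.
{F}⁺ = {A, B, D, E, F, G}, which is all of the schema, so {F} is the only candidate key.

(F)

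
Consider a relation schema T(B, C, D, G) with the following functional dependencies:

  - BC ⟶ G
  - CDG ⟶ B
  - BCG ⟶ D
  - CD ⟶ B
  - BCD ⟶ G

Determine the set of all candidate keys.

BC, CD

Attribute C never appears on the right-hand side of any dependency, so C must belong to every candidate key.
{C}⁺ = {C}, which is not all of the schema, so we must add further attributes.
{B, C}⁺: BC→G adds G; BCG→D adds D → {B, C, D, G}.
{C, D}⁺: CD→B adds B; BCD→G adds G → {B, C, D, G}.
Any other superkey contains one of these as a subset, so there are no further candidate keys.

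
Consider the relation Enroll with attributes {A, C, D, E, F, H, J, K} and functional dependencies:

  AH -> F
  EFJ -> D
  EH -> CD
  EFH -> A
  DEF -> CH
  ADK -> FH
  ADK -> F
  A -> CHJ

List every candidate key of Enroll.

Attributes E, K never appear on any right-hand side, so every candidate key must contain {E, K}.
{E, K}⁺ = {E, K}, which is not all of the schema, so we must add further attributes.
{A, E, K}⁺: A→CHJ adds C, H, J; AH→F adds F; EFJ→D adds D → {A, C, D, E, F, H, J, K}.
{D, E, F, K}⁺: DEF→CH adds C, H; EFH→A adds A; A→CHJ adds J → {A, C, D, E, F, H, J, K}.
{E, F, H, K}⁺: EH→CD adds C, D; EFH→A adds A; A→CHJ adds J → {A, C, D, E, F, H, J, K}.
{E, F, J, K}⁺: EFJ→D adds D; DEF→CH adds C, H; EFH→A adds A → {A, C, D, E, F, H, J, K}.

{A, E, K}; {D, E, F, K}; {E, F, H, K}; {E, F, J, K}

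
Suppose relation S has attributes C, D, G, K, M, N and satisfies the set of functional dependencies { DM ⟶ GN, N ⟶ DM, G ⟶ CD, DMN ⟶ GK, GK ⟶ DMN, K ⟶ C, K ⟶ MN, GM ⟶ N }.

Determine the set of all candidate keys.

{K}⁺: K→C adds C; K→MN adds M, N; N→DM adds D; DMN→GK adds G → {C, D, G, K, M, N}.
{N}⁺: N→DM adds D, M; DMN→GK adds G, K; K→C adds C → {C, D, G, K, M, N}.
{D, M}⁺: DM→GN adds G, N; G→CD adds C; DMN→GK adds K → {C, D, G, K, M, N}. Minimal: {M}⁺ = {M}; {D}⁺ = {D} — none reach the full schema.
{G, M}⁺: G→CD adds C, D; GM→N adds N; DMN→GK adds K → {C, D, G, K, M, N}. Minimal: {M}⁺ = {M}; {G}⁺ = {C, D, G} — none reach the full schema.

{K}; {N}; {D, M}; {G, M}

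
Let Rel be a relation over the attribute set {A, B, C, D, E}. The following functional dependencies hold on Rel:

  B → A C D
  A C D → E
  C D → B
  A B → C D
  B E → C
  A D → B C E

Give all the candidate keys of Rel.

{B}⁺: B→ACD adds A, C, D; ACD→E adds E → {A, B, C, D, E}.
{A, D}⁺: AD→BCE adds B, C, E → {A, B, C, D, E}. Minimal: {D}⁺ = {D}; {A}⁺ = {A} — none reach the full schema.
{C, D}⁺: CD→B adds B; B→ACD adds A; ACD→E adds E → {A, B, C, D, E}. Minimal: {D}⁺ = {D}; {C}⁺ = {C} — none reach the full schema.

B, AD, CD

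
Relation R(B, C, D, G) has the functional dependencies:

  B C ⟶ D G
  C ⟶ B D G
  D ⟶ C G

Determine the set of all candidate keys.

{C}; {D}

{C}⁺: C→BDG adds B, D, G → {B, C, D, G}.
{D}⁺: D→CG adds C, G; C→BDG adds B → {B, C, D, G}.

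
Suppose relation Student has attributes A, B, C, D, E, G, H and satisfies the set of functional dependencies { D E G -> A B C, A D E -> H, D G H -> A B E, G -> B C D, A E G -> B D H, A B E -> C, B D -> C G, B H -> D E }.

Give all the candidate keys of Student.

{B, H}⁺: BH→DE adds D, E; BD→CG adds C, G; DEG→ABC adds A → {A, B, C, D, E, G, H}. Minimal: {H}⁺ = {H}; {B}⁺ = {B} — none reach the full schema.
{E, G}⁺: G→BCD adds B, C, D; DEG→ABC adds A; ADE→H adds H → {A, B, C, D, E, G, H}. Minimal: {G}⁺ = {B, C, D, G}; {E}⁺ = {E} — none reach the full schema.
{G, H}⁺: G→BCD adds B, C, D; BH→DE adds E; DEG→ABC adds A → {A, B, C, D, E, G, H}. Minimal: {H}⁺ = {H}; {G}⁺ = {B, C, D, G} — none reach the full schema.
{B, D, E}⁺: BD→CG adds C, G; DEG→ABC adds A; ADE→H adds H → {A, B, C, D, E, G, H}. Minimal: {D, E}⁺ = {D, E}; {B, E}⁺ = {B, E}; {B, D}⁺ = {B, C, D, G} — none reach the full schema.

{B, H}, {E, G}, {G, H}, {B, D, E}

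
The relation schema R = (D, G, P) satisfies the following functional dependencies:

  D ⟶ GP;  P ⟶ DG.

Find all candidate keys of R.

D; P

{D}⁺: D→GP adds G, P → {D, G, P}.
{P}⁺: P→DG adds D, G → {D, G, P}.
Any other superkey contains one of these as a subset, so there are no further candidate keys.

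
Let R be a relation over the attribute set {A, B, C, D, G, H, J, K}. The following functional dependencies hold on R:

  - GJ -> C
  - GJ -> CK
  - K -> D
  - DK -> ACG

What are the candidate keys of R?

{B, G, H, J}, {B, H, J, K}

Attributes B, H, J never appear on any right-hand side, so every candidate key must contain {B, H, J}.
{B, H, J}⁺ = {B, H, J}, which is not all of the schema, so we must add further attributes.
{B, G, H, J}⁺: GJ→C adds C; GJ→CK adds K; K→D adds D; DK→ACG adds A → {A, B, C, D, G, H, J, K}. Minimal: {G, H, J}⁺ = {A, C, D, G, H, J, K}; {B, H, J}⁺ = {B, H, J}; {B, G, J}⁺ = {A, B, C, D, G, J, K}; … — none reach the full schema.
{B, H, J, K}⁺: K→D adds D; DK→ACG adds A, C, G → {A, B, C, D, G, H, J, K}. Minimal: {H, J, K}⁺ = {A, C, D, G, H, J, K}; {B, J, K}⁺ = {A, B, C, D, G, J, K}; {B, H, K}⁺ = {A, B, C, D, G, H, K}; … — none reach the full schema.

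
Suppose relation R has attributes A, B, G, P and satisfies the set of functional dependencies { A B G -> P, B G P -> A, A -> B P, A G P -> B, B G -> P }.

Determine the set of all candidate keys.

{A, G}⁺: A→BP adds B, P → {A, B, G, P}.
{B, G}⁺: BG→P adds P; BGP→A adds A → {A, B, G, P}.
Any other superkey contains one of these as a subset, so there are no further candidate keys.

{A, G}; {B, G}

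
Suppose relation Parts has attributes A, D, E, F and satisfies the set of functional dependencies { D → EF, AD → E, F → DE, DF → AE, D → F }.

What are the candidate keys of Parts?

{D}⁺: D→EF adds E, F; DF→AE adds A → {A, D, E, F}.
{F}⁺: F→DE adds D, E; DF→AE adds A → {A, D, E, F}.

D, F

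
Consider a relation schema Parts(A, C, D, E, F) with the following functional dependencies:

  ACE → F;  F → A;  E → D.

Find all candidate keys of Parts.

{A, C, E}⁺: ACE→F adds F; E→D adds D → {A, C, D, E, F}.
{C, E, F}⁺: F→A adds A; E→D adds D → {A, C, D, E, F}.

(A, C, E), (C, E, F)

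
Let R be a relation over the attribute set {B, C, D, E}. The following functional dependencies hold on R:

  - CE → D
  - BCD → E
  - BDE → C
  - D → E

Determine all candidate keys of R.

{B, D}, {B, C, E}

Attribute B never appears on the right-hand side of any dependency, so B must belong to every candidate key.
{B}⁺ = {B}, which is not all of the schema, so we must add further attributes.
{B, D}⁺: D→E adds E; BDE→C adds C → {B, C, D, E}.
{B, C, E}⁺: CE→D adds D → {B, C, D, E}.
Any other superkey contains one of these as a subset, so there are no further candidate keys.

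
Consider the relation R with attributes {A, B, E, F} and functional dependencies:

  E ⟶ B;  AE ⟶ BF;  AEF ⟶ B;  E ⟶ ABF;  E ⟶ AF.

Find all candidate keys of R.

{E}

Attribute E never appears on the right-hand side of any dependency, so E must belong to every candidate key.
{E}⁺ = {A, B, E, F}, which is all of the schema, so {E} is the only candidate key.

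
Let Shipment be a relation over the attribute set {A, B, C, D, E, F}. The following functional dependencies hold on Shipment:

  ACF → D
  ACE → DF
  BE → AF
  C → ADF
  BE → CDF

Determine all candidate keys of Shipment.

Attributes B, E never appear on any right-hand side, so every candidate key must contain {B, E}.
{B, E}⁺ = {A, B, C, D, E, F}, which is all of the schema, so {B, E} is the only candidate key.

{B, E}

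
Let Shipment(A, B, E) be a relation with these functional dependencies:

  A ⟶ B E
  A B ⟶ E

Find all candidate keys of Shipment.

Attribute A never appears on the right-hand side of any dependency, so A must belong to every candidate key.
{A}⁺ = {A, B, E}, which is all of the schema, so {A} is the only candidate key.

(A)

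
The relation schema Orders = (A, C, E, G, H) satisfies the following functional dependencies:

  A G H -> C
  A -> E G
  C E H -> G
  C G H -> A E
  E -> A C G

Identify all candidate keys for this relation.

Attribute H never appears on the right-hand side of any dependency, so H must belong to every candidate key.
{H}⁺ = {H}, which is not all of the schema, so we must add further attributes.
{A, H}⁺: A→EG adds E, G; E→ACG adds C → {A, C, E, G, H}. Minimal: {H}⁺ = {H}; {A}⁺ = {A, C, E, G} — none reach the full schema.
{E, H}⁺: E→ACG adds A, C, G → {A, C, E, G, H}. Minimal: {H}⁺ = {H}; {E}⁺ = {A, C, E, G} — none reach the full schema.
{C, G, H}⁺: CGH→AE adds A, E → {A, C, E, G, H}. Minimal: {G, H}⁺ = {G, H}; {C, H}⁺ = {C, H}; {C, G}⁺ = {C, G} — none reach the full schema.

{A, H}; {E, H}; {C, G, H}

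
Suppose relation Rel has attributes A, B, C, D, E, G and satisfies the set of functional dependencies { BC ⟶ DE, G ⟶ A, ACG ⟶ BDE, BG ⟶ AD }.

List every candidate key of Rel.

{C, G}

{C, G}⁺: G→A adds A; ACG→BDE adds B, D, E → {A, B, C, D, E, G}. Minimal: {G}⁺ = {A, G}; {C}⁺ = {C} — none reach the full schema.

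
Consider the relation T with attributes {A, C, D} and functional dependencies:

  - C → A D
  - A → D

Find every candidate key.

(C)

Attribute C never appears on the right-hand side of any dependency, so C must belong to every candidate key.
{C}⁺ = {A, C, D}, which is all of the schema, so {C} is the only candidate key.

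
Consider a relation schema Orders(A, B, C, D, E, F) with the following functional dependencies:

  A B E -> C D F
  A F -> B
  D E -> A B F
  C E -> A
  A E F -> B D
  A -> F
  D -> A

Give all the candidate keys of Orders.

{A, E}⁺: A→F adds F; AF→B adds B; AEF→BD adds D; ABE→CDF adds C → {A, B, C, D, E, F}. Minimal: {E}⁺ = {E}; {A}⁺ = {A, B, F} — none reach the full schema.
{C, E}⁺: CE→A adds A; A→F adds F; AF→B adds B; AEF→BD adds D → {A, B, C, D, E, F}. Minimal: {E}⁺ = {E}; {C}⁺ = {C} — none reach the full schema.
{D, E}⁺: DE→ABF adds A, B, F; ABE→CDF adds C → {A, B, C, D, E, F}. Minimal: {E}⁺ = {E}; {D}⁺ = {A, B, D, F} — none reach the full schema.
Any other superkey contains one of these as a subset, so there are no further candidate keys.

(A, E); (C, E); (D, E)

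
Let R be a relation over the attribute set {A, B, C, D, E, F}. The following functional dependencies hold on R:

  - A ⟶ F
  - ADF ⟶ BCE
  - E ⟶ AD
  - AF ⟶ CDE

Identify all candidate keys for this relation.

{A}; {E}

{A}⁺: A→F adds F; AF→CDE adds C, D, E; ADF→BCE adds B → {A, B, C, D, E, F}.
{E}⁺: E→AD adds A, D; A→F adds F; ADF→BCE adds B, C → {A, B, C, D, E, F}.
Any other superkey contains one of these as a subset, so there are no further candidate keys.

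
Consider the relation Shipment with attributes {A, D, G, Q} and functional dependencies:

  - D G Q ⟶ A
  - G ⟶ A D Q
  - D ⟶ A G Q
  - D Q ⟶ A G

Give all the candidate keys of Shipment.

{D}, {G}

{D}⁺: D→AGQ adds A, G, Q → {A, D, G, Q}.
{G}⁺: G→ADQ adds A, D, Q → {A, D, G, Q}.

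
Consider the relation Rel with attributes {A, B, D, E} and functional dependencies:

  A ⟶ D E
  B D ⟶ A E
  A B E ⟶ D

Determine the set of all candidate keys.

Attribute B never appears on the right-hand side of any dependency, so B must belong to every candidate key.
{B}⁺ = {B}, which is not all of the schema, so we must add further attributes.
{A, B}⁺: A→DE adds D, E → {A, B, D, E}. Minimal: {B}⁺ = {B}; {A}⁺ = {A, D, E} — none reach the full schema.
{B, D}⁺: BD→AE adds A, E → {A, B, D, E}. Minimal: {D}⁺ = {D}; {B}⁺ = {B} — none reach the full schema.

(A, B), (B, D)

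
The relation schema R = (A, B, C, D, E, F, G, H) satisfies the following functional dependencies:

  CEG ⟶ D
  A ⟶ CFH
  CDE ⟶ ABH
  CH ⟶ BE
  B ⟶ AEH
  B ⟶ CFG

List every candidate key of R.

{A}⁺: A→CFH adds C, F, H; CH→BE adds B, E; B→CFG adds G; CEG→D adds D → {A, B, C, D, E, F, G, H}.
{B}⁺: B→AEH adds A, E, H; B→CFG adds C, F, G; CEG→D adds D → {A, B, C, D, E, F, G, H}.
{C, H}⁺: CH→BE adds B, E; B→AEH adds A; B→CFG adds F, G; CEG→D adds D → {A, B, C, D, E, F, G, H}.
{C, D, E}⁺: CDE→ABH adds A, B, H; B→CFG adds F, G → {A, B, C, D, E, F, G, H}.
{C, E, G}⁺: CEG→D adds D; CDE→ABH adds A, B, H; B→CFG adds F → {A, B, C, D, E, F, G, H}.
Any other superkey contains one of these as a subset, so there are no further candidate keys.

{A}; {B}; {C, H}; {C, D, E}; {C, E, G}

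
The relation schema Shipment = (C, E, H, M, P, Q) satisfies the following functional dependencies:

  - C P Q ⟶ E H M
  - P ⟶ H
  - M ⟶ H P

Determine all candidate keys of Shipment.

Attributes C, Q never appear on any right-hand side, so every candidate key must contain {C, Q}.
{C, Q}⁺ = {C, Q}, which is not all of the schema, so we must add further attributes.
{C, M, Q}⁺: M→HP adds H, P; CPQ→EHM adds E → {C, E, H, M, P, Q}. Minimal: {M, Q}⁺ = {H, M, P, Q}; {C, Q}⁺ = {C, Q}; {C, M}⁺ = {C, H, M, P} — none reach the full schema.
{C, P, Q}⁺: CPQ→EHM adds E, H, M → {C, E, H, M, P, Q}. Minimal: {P, Q}⁺ = {H, P, Q}; {C, Q}⁺ = {C, Q}; {C, P}⁺ = {C, H, P} — none reach the full schema.
Any other superkey contains one of these as a subset, so there are no further candidate keys.

(C, M, Q), (C, P, Q)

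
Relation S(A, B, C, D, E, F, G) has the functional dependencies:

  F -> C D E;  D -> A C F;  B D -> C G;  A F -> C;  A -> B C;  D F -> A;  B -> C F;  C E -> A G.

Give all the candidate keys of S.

(A), (B), (D), (F), (C, E)

{A}⁺: A→BC adds B, C; B→CF adds F; F→CDE adds D, E; BD→CG adds G → {A, B, C, D, E, F, G}.
{B}⁺: B→CF adds C, F; F→CDE adds D, E; D→ACF adds A; BD→CG adds G → {A, B, C, D, E, F, G}.
{D}⁺: D→ACF adds A, C, F; A→BC adds B; F→CDE adds E; BD→CG adds G → {A, B, C, D, E, F, G}.
{F}⁺: F→CDE adds C, D, E; D→ACF adds A; A→BC adds B; CE→AG adds G → {A, B, C, D, E, F, G}.
{C, E}⁺: CE→AG adds A, G; A→BC adds B; B→CF adds F; F→CDE adds D → {A, B, C, D, E, F, G}. Minimal: {E}⁺ = {E}; {C}⁺ = {C} — none reach the full schema.
Any other superkey contains one of these as a subset, so there are no further candidate keys.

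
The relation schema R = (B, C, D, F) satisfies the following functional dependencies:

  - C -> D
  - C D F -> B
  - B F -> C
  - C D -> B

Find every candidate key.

{B, F}; {C, F}

{B, F}⁺: BF→C adds C; C→D adds D → {B, C, D, F}. Minimal: {F}⁺ = {F}; {B}⁺ = {B} — none reach the full schema.
{C, F}⁺: C→D adds D; CDF→B adds B → {B, C, D, F}. Minimal: {F}⁺ = {F}; {C}⁺ = {B, C, D} — none reach the full schema.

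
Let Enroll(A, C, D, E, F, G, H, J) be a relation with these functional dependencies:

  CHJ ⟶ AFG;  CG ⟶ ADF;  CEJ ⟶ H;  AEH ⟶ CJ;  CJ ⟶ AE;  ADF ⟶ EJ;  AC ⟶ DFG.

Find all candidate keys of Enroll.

{A, C}, {C, G}, {C, J}, {A, E, H}, {A, D, F, H}

{A, C}⁺: AC→DFG adds D, F, G; ADF→EJ adds E, J; CEJ→H adds H → {A, C, D, E, F, G, H, J}.
{C, G}⁺: CG→ADF adds A, D, F; ADF→EJ adds E, J; CEJ→H adds H → {A, C, D, E, F, G, H, J}.
{C, J}⁺: CJ→AE adds A, E; AC→DFG adds D, F, G; CEJ→H adds H → {A, C, D, E, F, G, H, J}.
{A, E, H}⁺: AEH→CJ adds C, J; AC→DFG adds D, F, G → {A, C, D, E, F, G, H, J}.
{A, D, F, H}⁺: ADF→EJ adds E, J; AEH→CJ adds C; AC→DFG adds G → {A, C, D, E, F, G, H, J}.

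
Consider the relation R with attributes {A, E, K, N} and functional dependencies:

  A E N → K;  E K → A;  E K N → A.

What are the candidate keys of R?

{A, E, N}⁺: AEN→K adds K → {A, E, K, N}. Minimal: {E, N}⁺ = {E, N}; {A, N}⁺ = {A, N}; {A, E}⁺ = {A, E} — none reach the full schema.
{E, K, N}⁺: EK→A adds A → {A, E, K, N}. Minimal: {K, N}⁺ = {K, N}; {E, N}⁺ = {E, N}; {E, K}⁺ = {A, E, K} — none reach the full schema.
Any other superkey contains one of these as a subset, so there are no further candidate keys.

{A, E, N}, {E, K, N}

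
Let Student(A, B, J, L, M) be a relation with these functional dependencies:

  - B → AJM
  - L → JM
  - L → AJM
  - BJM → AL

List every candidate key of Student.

{B}

Attribute B never appears on the right-hand side of any dependency, so B must belong to every candidate key.
{B}⁺ = {A, B, J, L, M}, which is all of the schema, so {B} is the only candidate key.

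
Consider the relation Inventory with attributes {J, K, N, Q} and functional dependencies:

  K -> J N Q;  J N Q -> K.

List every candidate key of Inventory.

{K}, {J, N, Q}

{K}⁺: K→JNQ adds J, N, Q → {J, K, N, Q}.
{J, N, Q}⁺: JNQ→K adds K → {J, K, N, Q}. Minimal: {N, Q}⁺ = {N, Q}; {J, Q}⁺ = {J, Q}; {J, N}⁺ = {J, N} — none reach the full schema.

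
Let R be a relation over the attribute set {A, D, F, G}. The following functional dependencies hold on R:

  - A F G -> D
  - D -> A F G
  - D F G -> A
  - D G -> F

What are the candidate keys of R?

{D}, {A, F, G}

{D}⁺: D→AFG adds A, F, G → {A, D, F, G}.
{A, F, G}⁺: AFG→D adds D → {A, D, F, G}. Minimal: {F, G}⁺ = {F, G}; {A, G}⁺ = {A, G}; {A, F}⁺ = {A, F} — none reach the full schema.
Any other superkey contains one of these as a subset, so there are no further candidate keys.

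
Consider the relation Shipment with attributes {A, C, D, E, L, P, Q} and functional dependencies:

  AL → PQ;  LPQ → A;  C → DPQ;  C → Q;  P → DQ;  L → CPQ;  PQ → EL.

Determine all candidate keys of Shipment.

C; L; P

{C}⁺: C→DPQ adds D, P, Q; PQ→EL adds E, L; LPQ→A adds A → {A, C, D, E, L, P, Q}.
{L}⁺: L→CPQ adds C, P, Q; PQ→EL adds E; LPQ→A adds A; C→DPQ adds D → {A, C, D, E, L, P, Q}.
{P}⁺: P→DQ adds D, Q; PQ→EL adds E, L; LPQ→A adds A; L→CPQ adds C → {A, C, D, E, L, P, Q}.
Any other superkey contains one of these as a subset, so there are no further candidate keys.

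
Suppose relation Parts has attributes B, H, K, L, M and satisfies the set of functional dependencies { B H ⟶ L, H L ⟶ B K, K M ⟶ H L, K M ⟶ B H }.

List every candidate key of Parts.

Attribute M never appears on the right-hand side of any dependency, so M must belong to every candidate key.
{M}⁺ = {M}, which is not all of the schema, so we must add further attributes.
{K, M}⁺: KM→HL adds H, L; KM→BH adds B → {B, H, K, L, M}. Minimal: {M}⁺ = {M}; {K}⁺ = {K} — none reach the full schema.
{B, H, M}⁺: BH→L adds L; HL→BK adds K → {B, H, K, L, M}. Minimal: {H, M}⁺ = {H, M}; {B, M}⁺ = {B, M}; {B, H}⁺ = {B, H, K, L} — none reach the full schema.
{H, L, M}⁺: HL→BK adds B, K → {B, H, K, L, M}. Minimal: {L, M}⁺ = {L, M}; {H, M}⁺ = {H, M}; {H, L}⁺ = {B, H, K, L} — none reach the full schema.
Any other superkey contains one of these as a subset, so there are no further candidate keys.

(K, M), (B, H, M), (H, L, M)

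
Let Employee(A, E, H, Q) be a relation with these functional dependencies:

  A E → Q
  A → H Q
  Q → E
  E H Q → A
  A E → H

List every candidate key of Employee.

{A}⁺: A→HQ adds H, Q; Q→E adds E → {A, E, H, Q}.
{H, Q}⁺: Q→E adds E; EHQ→A adds A → {A, E, H, Q}.
Any other superkey contains one of these as a subset, so there are no further candidate keys.

{A}, {H, Q}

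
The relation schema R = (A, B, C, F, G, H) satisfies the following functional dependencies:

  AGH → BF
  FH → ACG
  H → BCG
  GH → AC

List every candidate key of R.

H

Attribute H never appears on the right-hand side of any dependency, so H must belong to every candidate key.
{H}⁺ = {A, B, C, F, G, H}, which is all of the schema, so {H} is the only candidate key.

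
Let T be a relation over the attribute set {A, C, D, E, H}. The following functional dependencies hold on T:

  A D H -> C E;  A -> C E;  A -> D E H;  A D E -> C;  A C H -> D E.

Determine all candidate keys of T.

{A}

Attribute A never appears on the right-hand side of any dependency, so A must belong to every candidate key.
{A}⁺ = {A, C, D, E, H}, which is all of the schema, so {A} is the only candidate key.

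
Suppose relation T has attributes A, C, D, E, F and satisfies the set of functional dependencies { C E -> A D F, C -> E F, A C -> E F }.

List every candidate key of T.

C

Attribute C never appears on the right-hand side of any dependency, so C must belong to every candidate key.
{C}⁺ = {A, C, D, E, F}, which is all of the schema, so {C} is the only candidate key.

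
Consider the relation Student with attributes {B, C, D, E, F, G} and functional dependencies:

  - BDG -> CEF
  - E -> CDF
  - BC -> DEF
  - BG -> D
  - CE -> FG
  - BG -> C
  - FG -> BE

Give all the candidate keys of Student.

{E}, {B, C}, {B, G}, {F, G}

{E}⁺: E→CDF adds C, D, F; CE→FG adds G; FG→BE adds B → {B, C, D, E, F, G}.
{B, C}⁺: BC→DEF adds D, E, F; CE→FG adds G → {B, C, D, E, F, G}. Minimal: {C}⁺ = {C}; {B}⁺ = {B} — none reach the full schema.
{B, G}⁺: BG→D adds D; BG→C adds C; BDG→CEF adds E, F → {B, C, D, E, F, G}. Minimal: {G}⁺ = {G}; {B}⁺ = {B} — none reach the full schema.
{F, G}⁺: FG→BE adds B, E; E→CDF adds C, D → {B, C, D, E, F, G}. Minimal: {G}⁺ = {G}; {F}⁺ = {F} — none reach the full schema.
Any other superkey contains one of these as a subset, so there are no further candidate keys.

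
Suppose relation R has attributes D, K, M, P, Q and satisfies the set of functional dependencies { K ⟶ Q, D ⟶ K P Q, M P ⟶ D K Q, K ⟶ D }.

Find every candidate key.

{D, M}⁺: D→KPQ adds K, P, Q → {D, K, M, P, Q}. Minimal: {M}⁺ = {M}; {D}⁺ = {D, K, P, Q} — none reach the full schema.
{K, M}⁺: K→Q adds Q; K→D adds D; D→KPQ adds P → {D, K, M, P, Q}. Minimal: {M}⁺ = {M}; {K}⁺ = {D, K, P, Q} — none reach the full schema.
{M, P}⁺: MP→DKQ adds D, K, Q → {D, K, M, P, Q}. Minimal: {P}⁺ = {P}; {M}⁺ = {M} — none reach the full schema.

(D, M), (K, M), (M, P)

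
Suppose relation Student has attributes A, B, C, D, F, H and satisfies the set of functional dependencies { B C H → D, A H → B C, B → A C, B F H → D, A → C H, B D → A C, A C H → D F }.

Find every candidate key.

(A), (B)

{A}⁺: A→CH adds C, H; ACH→DF adds D, F; AH→BC adds B → {A, B, C, D, F, H}.
{B}⁺: B→AC adds A, C; A→CH adds H; ACH→DF adds D, F → {A, B, C, D, F, H}.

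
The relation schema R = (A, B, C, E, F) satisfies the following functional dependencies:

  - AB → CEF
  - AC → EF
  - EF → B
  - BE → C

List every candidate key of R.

{A, B}; {A, C}; {A, E, F}

Attribute A never appears on the right-hand side of any dependency, so A must belong to every candidate key.
{A}⁺ = {A}, which is not all of the schema, so we must add further attributes.
{A, B}⁺: AB→CEF adds C, E, F → {A, B, C, E, F}.
{A, C}⁺: AC→EF adds E, F; EF→B adds B → {A, B, C, E, F}.
{A, E, F}⁺: EF→B adds B; BE→C adds C → {A, B, C, E, F}.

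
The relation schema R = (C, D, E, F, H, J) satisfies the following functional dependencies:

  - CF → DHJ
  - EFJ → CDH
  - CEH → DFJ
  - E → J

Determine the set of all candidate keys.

{E, F}, {C, E, H}

Attribute E never appears on the right-hand side of any dependency, so E must belong to every candidate key.
{E}⁺ = {E, J}, which is not all of the schema, so we must add further attributes.
{E, F}⁺: E→J adds J; EFJ→CDH adds C, D, H → {C, D, E, F, H, J}. Minimal: {F}⁺ = {F}; {E}⁺ = {E, J} — none reach the full schema.
{C, E, H}⁺: CEH→DFJ adds D, F, J → {C, D, E, F, H, J}. Minimal: {E, H}⁺ = {E, H, J}; {C, H}⁺ = {C, H}; {C, E}⁺ = {C, E, J} — none reach the full schema.
Any other superkey contains one of these as a subset, so there are no further candidate keys.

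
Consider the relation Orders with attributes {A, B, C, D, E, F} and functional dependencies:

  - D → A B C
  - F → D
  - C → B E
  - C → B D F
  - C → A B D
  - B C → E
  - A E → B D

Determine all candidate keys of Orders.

{C}⁺: C→BE adds B, E; C→BDF adds D, F; C→ABD adds A → {A, B, C, D, E, F}.
{D}⁺: D→ABC adds A, B, C; C→BE adds E; C→BDF adds F → {A, B, C, D, E, F}.
{F}⁺: F→D adds D; D→ABC adds A, B, C; C→BE adds E → {A, B, C, D, E, F}.
{A, E}⁺: AE→BD adds B, D; D→ABC adds C; C→BDF adds F → {A, B, C, D, E, F}. Minimal: {E}⁺ = {E}; {A}⁺ = {A} — none reach the full schema.
Any other superkey contains one of these as a subset, so there are no further candidate keys.

(C), (D), (F), (A, E)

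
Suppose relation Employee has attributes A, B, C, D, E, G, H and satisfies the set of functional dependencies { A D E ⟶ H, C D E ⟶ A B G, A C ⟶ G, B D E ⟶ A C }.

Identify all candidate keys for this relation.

(B, D, E); (C, D, E)

{B, D, E}⁺: BDE→AC adds A, C; ADE→H adds H; CDE→ABG adds G → {A, B, C, D, E, G, H}. Minimal: {D, E}⁺ = {D, E}; {B, E}⁺ = {B, E}; {B, D}⁺ = {B, D} — none reach the full schema.
{C, D, E}⁺: CDE→ABG adds A, B, G; ADE→H adds H → {A, B, C, D, E, G, H}. Minimal: {D, E}⁺ = {D, E}; {C, E}⁺ = {C, E}; {C, D}⁺ = {C, D} — none reach the full schema.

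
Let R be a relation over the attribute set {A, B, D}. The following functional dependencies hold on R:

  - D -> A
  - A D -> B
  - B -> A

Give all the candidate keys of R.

(D)

{D}⁺: D→A adds A; AD→B adds B → {A, B, D}.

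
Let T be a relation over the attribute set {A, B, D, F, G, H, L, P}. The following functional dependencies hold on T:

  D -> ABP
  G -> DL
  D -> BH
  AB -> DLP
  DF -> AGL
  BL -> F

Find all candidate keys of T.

{D}, {G}, {A, B}

{D}⁺: D→ABP adds A, B, P; D→BH adds H; AB→DLP adds L; BL→F adds F; DF→AGL adds G → {A, B, D, F, G, H, L, P}.
{G}⁺: G→DL adds D, L; D→BH adds B, H; BL→F adds F; D→ABP adds A, P → {A, B, D, F, G, H, L, P}.
{A, B}⁺: AB→DLP adds D, L, P; BL→F adds F; D→BH adds H; DF→AGL adds G → {A, B, D, F, G, H, L, P}. Minimal: {B}⁺ = {B}; {A}⁺ = {A} — none reach the full schema.
Any other superkey contains one of these as a subset, so there are no further candidate keys.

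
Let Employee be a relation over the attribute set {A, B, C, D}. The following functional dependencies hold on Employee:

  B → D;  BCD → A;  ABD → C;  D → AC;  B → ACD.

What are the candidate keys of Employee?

Attribute B never appears on the right-hand side of any dependency, so B must belong to every candidate key.
{B}⁺ = {A, B, C, D}, which is all of the schema, so {B} is the only candidate key.

{B}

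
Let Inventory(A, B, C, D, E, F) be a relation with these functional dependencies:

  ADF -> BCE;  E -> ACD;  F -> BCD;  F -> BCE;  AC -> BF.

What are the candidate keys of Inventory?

E, F, AC

{E}⁺: E→ACD adds A, C, D; AC→BF adds B, F → {A, B, C, D, E, F}.
{F}⁺: F→BCD adds B, C, D; F→BCE adds E; E→ACD adds A → {A, B, C, D, E, F}.
{A, C}⁺: AC→BF adds B, F; F→BCD adds D; F→BCE adds E → {A, B, C, D, E, F}. Minimal: {C}⁺ = {C}; {A}⁺ = {A} — none reach the full schema.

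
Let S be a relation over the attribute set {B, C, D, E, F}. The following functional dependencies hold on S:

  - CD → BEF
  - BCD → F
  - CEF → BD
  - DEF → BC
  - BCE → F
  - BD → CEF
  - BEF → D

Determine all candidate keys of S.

(B, D), (C, D), (B, C, E), (B, E, F), (C, E, F), (D, E, F)

{B, D}⁺: BD→CEF adds C, E, F → {B, C, D, E, F}. Minimal: {D}⁺ = {D}; {B}⁺ = {B} — none reach the full schema.
{C, D}⁺: CD→BEF adds B, E, F → {B, C, D, E, F}. Minimal: {D}⁺ = {D}; {C}⁺ = {C} — none reach the full schema.
{B, C, E}⁺: BCE→F adds F; BEF→D adds D → {B, C, D, E, F}. Minimal: {C, E}⁺ = {C, E}; {B, E}⁺ = {B, E}; {B, C}⁺ = {B, C} — none reach the full schema.
{B, E, F}⁺: BEF→D adds D; DEF→BC adds C → {B, C, D, E, F}. Minimal: {E, F}⁺ = {E, F}; {B, F}⁺ = {B, F}; {B, E}⁺ = {B, E} — none reach the full schema.
{C, E, F}⁺: CEF→BD adds B, D → {B, C, D, E, F}. Minimal: {E, F}⁺ = {E, F}; {C, F}⁺ = {C, F}; {C, E}⁺ = {C, E} — none reach the full schema.
{D, E, F}⁺: DEF→BC adds B, C → {B, C, D, E, F}. Minimal: {E, F}⁺ = {E, F}; {D, F}⁺ = {D, F}; {D, E}⁺ = {D, E} — none reach the full schema.
Any other superkey contains one of these as a subset, so there are no further candidate keys.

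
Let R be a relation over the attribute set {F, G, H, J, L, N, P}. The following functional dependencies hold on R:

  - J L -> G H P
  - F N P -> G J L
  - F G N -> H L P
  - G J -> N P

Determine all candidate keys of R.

Attribute F never appears on the right-hand side of any dependency, so F must belong to every candidate key.
{F}⁺ = {F}, which is not all of the schema, so we must add further attributes.
{F, G, J}⁺: GJ→NP adds N, P; FNP→GJL adds L; FGN→HLP adds H → {F, G, H, J, L, N, P}. Minimal: {G, J}⁺ = {G, J, N, P}; {F, J}⁺ = {F, J}; {F, G}⁺ = {F, G} — none reach the full schema.
{F, G, N}⁺: FGN→HLP adds H, L, P; FNP→GJL adds J → {F, G, H, J, L, N, P}. Minimal: {G, N}⁺ = {G, N}; {F, N}⁺ = {F, N}; {F, G}⁺ = {F, G} — none reach the full schema.
{F, J, L}⁺: JL→GHP adds G, H, P; GJ→NP adds N → {F, G, H, J, L, N, P}. Minimal: {J, L}⁺ = {G, H, J, L, N, P}; {F, L}⁺ = {F, L}; {F, J}⁺ = {F, J} — none reach the full schema.
{F, N, P}⁺: FNP→GJL adds G, J, L; FGN→HLP adds H → {F, G, H, J, L, N, P}. Minimal: {N, P}⁺ = {N, P}; {F, P}⁺ = {F, P}; {F, N}⁺ = {F, N} — none reach the full schema.
Any other superkey contains one of these as a subset, so there are no further candidate keys.

{F, G, J}, {F, G, N}, {F, J, L}, {F, N, P}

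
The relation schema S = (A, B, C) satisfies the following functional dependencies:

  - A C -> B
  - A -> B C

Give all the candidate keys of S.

A

Attribute A never appears on the right-hand side of any dependency, so A must belong to every candidate key.
{A}⁺ = {A, B, C}, which is all of the schema, so {A} is the only candidate key.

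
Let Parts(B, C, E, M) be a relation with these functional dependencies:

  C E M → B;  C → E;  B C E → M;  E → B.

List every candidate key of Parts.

Attribute C never appears on the right-hand side of any dependency, so C must belong to every candidate key.
{C}⁺ = {B, C, E, M}, which is all of the schema, so {C} is the only candidate key.

{C}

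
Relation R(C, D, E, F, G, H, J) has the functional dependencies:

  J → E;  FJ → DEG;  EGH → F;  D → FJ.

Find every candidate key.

Attributes C, H never appear on any right-hand side, so every candidate key must contain {C, H}.
{C, H}⁺ = {C, H}, which is not all of the schema, so we must add further attributes.
{C, D, H}⁺: D→FJ adds F, J; J→E adds E; FJ→DEG adds G → {C, D, E, F, G, H, J}.
{C, F, H, J}⁺: J→E adds E; FJ→DEG adds D, G → {C, D, E, F, G, H, J}.
{C, G, H, J}⁺: J→E adds E; EGH→F adds F; FJ→DEG adds D → {C, D, E, F, G, H, J}.

CDH, CFHJ, CGHJ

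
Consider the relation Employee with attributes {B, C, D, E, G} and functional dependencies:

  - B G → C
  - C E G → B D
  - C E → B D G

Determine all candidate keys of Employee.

{C, E}, {B, E, G}

Attribute E never appears on the right-hand side of any dependency, so E must belong to every candidate key.
{E}⁺ = {E}, which is not all of the schema, so we must add further attributes.
{C, E}⁺: CE→BDG adds B, D, G → {B, C, D, E, G}. Minimal: {E}⁺ = {E}; {C}⁺ = {C} — none reach the full schema.
{B, E, G}⁺: BG→C adds C; CEG→BD adds D → {B, C, D, E, G}. Minimal: {E, G}⁺ = {E, G}; {B, G}⁺ = {B, C, G}; {B, E}⁺ = {B, E} — none reach the full schema.
Any other superkey contains one of these as a subset, so there are no further candidate keys.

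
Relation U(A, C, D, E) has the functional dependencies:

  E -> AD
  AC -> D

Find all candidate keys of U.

Attributes C, E never appear on any right-hand side, so every candidate key must contain {C, E}.
{C, E}⁺ = {A, C, D, E}, which is all of the schema, so {C, E} is the only candidate key.

(C, E)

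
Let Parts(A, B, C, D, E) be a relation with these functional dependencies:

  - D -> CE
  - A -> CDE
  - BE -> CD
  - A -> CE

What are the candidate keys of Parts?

{A, B}

{A, B}⁺: A→CDE adds C, D, E → {A, B, C, D, E}. Minimal: {B}⁺ = {B}; {A}⁺ = {A, C, D, E} — none reach the full schema.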